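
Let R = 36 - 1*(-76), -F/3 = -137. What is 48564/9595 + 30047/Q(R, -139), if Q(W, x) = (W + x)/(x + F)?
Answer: -4127186908/13635 ≈ -3.0269e+5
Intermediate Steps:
F = 411 (F = -3*(-137) = 411)
R = 112 (R = 36 + 76 = 112)
Q(W, x) = (W + x)/(411 + x) (Q(W, x) = (W + x)/(x + 411) = (W + x)/(411 + x))
48564/9595 + 30047/Q(R, -139) = 48564/9595 + 30047/(((112 - 139)/(411 - 139))) = 48564*(1/9595) + 30047/((-27/272)) = 2556/505 + 30047/(((1/272)*(-27))) = 2556/505 + 30047/(-27/272) = 2556/505 + 30047*(-272/27) = 2556/505 - 8172784/27 = -4127186908/13635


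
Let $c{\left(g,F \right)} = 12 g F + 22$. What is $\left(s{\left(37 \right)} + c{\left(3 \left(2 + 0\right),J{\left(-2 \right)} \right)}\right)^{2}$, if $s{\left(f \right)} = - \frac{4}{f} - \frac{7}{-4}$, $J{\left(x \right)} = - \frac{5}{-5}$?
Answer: $\frac{200364025}{21904} \approx 9147.4$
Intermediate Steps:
$J{\left(x \right)} = 1$ ($J{\left(x \right)} = \left(-5\right) \left(- \frac{1}{5}\right) = 1$)
$c{\left(g,F \right)} = 22 + 12 F g$ ($c{\left(g,F \right)} = 12 F g + 22 = 22 + 12 F g$)
$s{\left(f \right)} = \frac{7}{4} - \frac{4}{f}$ ($s{\left(f \right)} = - \frac{4}{f} - - \frac{7}{4} = - \frac{4}{f} + \frac{7}{4} = \frac{7}{4} - \frac{4}{f}$)
$\left(s{\left(37 \right)} + c{\left(3 \left(2 + 0\right),J{\left(-2 \right)} \right)}\right)^{2} = \left(\left(\frac{7}{4} - \frac{4}{37}\right) + \left(22 + 12 \cdot 1 \cdot 3 \left(2 + 0\right)\right)\right)^{2} = \left(\left(\frac{7}{4} - \frac{4}{37}\right) + \left(22 + 12 \cdot 1 \cdot 3 \cdot 2\right)\right)^{2} = \left(\left(\frac{7}{4} - \frac{4}{37}\right) + \left(22 + 12 \cdot 1 \cdot 6\right)\right)^{2} = \left(\frac{243}{148} + \left(22 + 72\right)\right)^{2} = \left(\frac{243}{148} + 94\right)^{2} = \left(\frac{14155}{148}\right)^{2} = \frac{200364025}{21904}$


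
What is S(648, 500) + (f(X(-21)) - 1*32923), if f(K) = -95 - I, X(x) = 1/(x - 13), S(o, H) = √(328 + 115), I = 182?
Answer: -33200 + √443 ≈ -33179.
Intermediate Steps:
S(o, H) = √443
X(x) = 1/(-13 + x)
f(K) = -277 (f(K) = -95 - 1*182 = -95 - 182 = -277)
S(648, 500) + (f(X(-21)) - 1*32923) = √443 + (-277 - 1*32923) = √443 + (-277 - 32923) = √443 - 33200 = -33200 + √443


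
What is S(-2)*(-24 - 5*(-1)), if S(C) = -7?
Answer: 133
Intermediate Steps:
S(-2)*(-24 - 5*(-1)) = -7*(-24 - 5*(-1)) = -7*(-24 + 5) = -7*(-19) = 133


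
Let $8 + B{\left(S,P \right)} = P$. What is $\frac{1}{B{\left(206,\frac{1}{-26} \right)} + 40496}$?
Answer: $\frac{26}{1052687} \approx 2.4699 \cdot 10^{-5}$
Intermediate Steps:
$B{\left(S,P \right)} = -8 + P$
$\frac{1}{B{\left(206,\frac{1}{-26} \right)} + 40496} = \frac{1}{\left(-8 + \frac{1}{-26}\right) + 40496} = \frac{1}{\left(-8 - \frac{1}{26}\right) + 40496} = \frac{1}{- \frac{209}{26} + 40496} = \frac{1}{\frac{1052687}{26}} = \frac{26}{1052687}$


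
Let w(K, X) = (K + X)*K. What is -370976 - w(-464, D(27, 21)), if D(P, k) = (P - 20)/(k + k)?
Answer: -1758584/3 ≈ -5.8620e+5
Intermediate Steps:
D(P, k) = (-20 + P)/(2*k) (D(P, k) = (-20 + P)/((2*k)) = (-20 + P)*(1/(2*k)) = (-20 + P)/(2*k))
w(K, X) = K*(K + X)
-370976 - w(-464, D(27, 21)) = -370976 - (-464)*(-464 + (1/2)*(-20 + 27)/21) = -370976 - (-464)*(-464 + (1/2)*(1/21)*7) = -370976 - (-464)*(-464 + 1/6) = -370976 - (-464)*(-2783)/6 = -370976 - 1*645656/3 = -370976 - 645656/3 = -1758584/3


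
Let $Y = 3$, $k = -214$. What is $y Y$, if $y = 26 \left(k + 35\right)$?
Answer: $-13962$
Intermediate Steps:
$y = -4654$ ($y = 26 \left(-214 + 35\right) = 26 \left(-179\right) = -4654$)
$y Y = \left(-4654\right) 3 = -13962$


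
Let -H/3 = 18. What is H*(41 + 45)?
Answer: -4644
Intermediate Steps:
H = -54 (H = -3*18 = -54)
H*(41 + 45) = -54*(41 + 45) = -54*86 = -4644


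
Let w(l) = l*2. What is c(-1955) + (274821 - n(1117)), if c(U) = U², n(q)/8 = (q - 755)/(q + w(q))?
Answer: 13728528050/3351 ≈ 4.0968e+6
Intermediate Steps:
w(l) = 2*l
n(q) = 8*(-755 + q)/(3*q) (n(q) = 8*((q - 755)/(q + 2*q)) = 8*((-755 + q)/((3*q))) = 8*((-755 + q)*(1/(3*q))) = 8*((-755 + q)/(3*q)) = 8*(-755 + q)/(3*q))
c(-1955) + (274821 - n(1117)) = (-1955)² + (274821 - 8*(-755 + 1117)/(3*1117)) = 3822025 + (274821 - 8*362/(3*1117)) = 3822025 + (274821 - 1*2896/3351) = 3822025 + (274821 - 2896/3351) = 3822025 + 920922275/3351 = 13728528050/3351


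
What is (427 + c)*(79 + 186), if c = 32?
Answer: 121635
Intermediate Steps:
(427 + c)*(79 + 186) = (427 + 32)*(79 + 186) = 459*265 = 121635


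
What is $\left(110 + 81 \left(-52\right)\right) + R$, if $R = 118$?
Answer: $-3984$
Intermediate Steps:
$\left(110 + 81 \left(-52\right)\right) + R = \left(110 + 81 \left(-52\right)\right) + 118 = \left(110 - 4212\right) + 118 = -4102 + 118 = -3984$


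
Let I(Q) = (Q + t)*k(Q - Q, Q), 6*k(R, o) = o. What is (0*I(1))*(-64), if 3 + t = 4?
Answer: 0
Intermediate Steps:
t = 1 (t = -3 + 4 = 1)
k(R, o) = o/6
I(Q) = Q*(1 + Q)/6 (I(Q) = (Q + 1)*(Q/6) = (1 + Q)*(Q/6) = Q*(1 + Q)/6)
(0*I(1))*(-64) = (0*((⅙)*1*(1 + 1)))*(-64) = (0*((⅙)*1*2))*(-64) = (0*(⅓))*(-64) = 0*(-64) = 0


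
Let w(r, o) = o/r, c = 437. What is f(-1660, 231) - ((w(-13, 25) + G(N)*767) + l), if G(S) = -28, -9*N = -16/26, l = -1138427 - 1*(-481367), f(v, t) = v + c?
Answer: 8805094/13 ≈ 6.7732e+5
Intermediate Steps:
f(v, t) = 437 + v (f(v, t) = v + 437 = 437 + v)
l = -657060 (l = -1138427 + 481367 = -657060)
N = 8/117 (N = -(-16)/(9*26) = -⅑*(-8/13) = 8/117 ≈ 0.068376)
f(-1660, 231) - ((w(-13, 25) + G(N)*767) + l) = (437 - 1660) - ((25/(-13) - 28*767) - 657060) = -1223 - ((25*(-1/13) - 21476) - 657060) = -1223 - ((-25/13 - 21476) - 657060) = -1223 - (-279213/13 - 657060) = -1223 - 1*(-8820993/13) = -1223 + 8820993/13 = 8805094/13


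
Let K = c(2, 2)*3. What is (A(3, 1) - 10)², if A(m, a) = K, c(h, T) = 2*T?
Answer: 4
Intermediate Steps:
K = 12 (K = (2*2)*3 = 4*3 = 12)
A(m, a) = 12
(A(3, 1) - 10)² = (12 - 10)² = 2² = 4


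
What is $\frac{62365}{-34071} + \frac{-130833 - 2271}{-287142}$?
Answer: $- \frac{2228770741}{1630535847} \approx -1.3669$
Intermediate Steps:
$\frac{62365}{-34071} + \frac{-130833 - 2271}{-287142} = 62365 \left(- \frac{1}{34071}\right) - - \frac{22184}{47857} = - \frac{62365}{34071} + \frac{22184}{47857} = - \frac{2228770741}{1630535847}$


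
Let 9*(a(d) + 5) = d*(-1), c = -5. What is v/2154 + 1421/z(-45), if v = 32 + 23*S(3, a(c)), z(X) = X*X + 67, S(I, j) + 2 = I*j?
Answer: 3584999/6759252 ≈ 0.53038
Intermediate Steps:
a(d) = -5 - d/9 (a(d) = -5 + (d*(-1))/9 = -5 + (-d)/9 = -5 - d/9)
S(I, j) = -2 + I*j
z(X) = 67 + X² (z(X) = X² + 67 = 67 + X²)
v = -962/3 (v = 32 + 23*(-2 + 3*(-5 - ⅑*(-5))) = 32 + 23*(-2 + 3*(-5 + 5/9)) = 32 + 23*(-2 + 3*(-40/9)) = 32 + 23*(-2 - 40/3) = 32 + 23*(-46/3) = 32 - 1058/3 = -962/3 ≈ -320.67)
v/2154 + 1421/z(-45) = -962/3/2154 + 1421/(67 + (-45)²) = -962/3*1/2154 + 1421/(67 + 2025) = -481/3231 + 1421/2092 = 3584999/6759252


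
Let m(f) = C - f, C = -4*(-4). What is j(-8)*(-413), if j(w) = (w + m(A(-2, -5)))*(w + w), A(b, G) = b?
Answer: 66080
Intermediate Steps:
C = 16
m(f) = 16 - f
j(w) = 2*w*(18 + w) (j(w) = (w + (16 - 1*(-2)))*(w + w) = (w + (16 + 2))*(2*w) = (w + 18)*(2*w) = (18 + w)*(2*w) = 2*w*(18 + w))
j(-8)*(-413) = (2*(-8)*(18 - 8))*(-413) = (2*(-8)*10)*(-413) = -160*(-413) = 66080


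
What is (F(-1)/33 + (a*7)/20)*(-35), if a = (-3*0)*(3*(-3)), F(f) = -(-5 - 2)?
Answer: -245/33 ≈ -7.4242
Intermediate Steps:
F(f) = 7 (F(f) = -1*(-7) = 7)
a = 0 (a = 0*(-9) = 0)
(F(-1)/33 + (a*7)/20)*(-35) = (7/33 + (0*7)/20)*(-35) = (7*(1/33) + 0*(1/20))*(-35) = (7/33 + 0)*(-35) = (7/33)*(-35) = -245/33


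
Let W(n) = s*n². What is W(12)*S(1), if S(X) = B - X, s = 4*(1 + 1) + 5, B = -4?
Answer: -9360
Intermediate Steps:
s = 13 (s = 4*2 + 5 = 8 + 5 = 13)
S(X) = -4 - X
W(n) = 13*n²
W(12)*S(1) = (13*12²)*(-4 - 1*1) = (13*144)*(-4 - 1) = 1872*(-5) = -9360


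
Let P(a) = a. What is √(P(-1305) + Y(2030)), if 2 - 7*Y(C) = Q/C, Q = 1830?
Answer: I*√53771278/203 ≈ 36.123*I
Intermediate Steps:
Y(C) = 2/7 - 1830/(7*C)
√(P(-1305) + Y(2030)) = √(-1305 + (2/7)*(-915 + 2030)/2030) = √(-1305 + (2/7)*(1/2030)*1115) = √(-1305 + 223/1421) = √(-1854182/1421) = I*√53771278/203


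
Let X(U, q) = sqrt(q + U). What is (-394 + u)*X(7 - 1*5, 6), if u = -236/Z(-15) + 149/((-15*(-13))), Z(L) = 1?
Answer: -245402*sqrt(2)/195 ≈ -1779.7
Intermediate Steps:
u = -45871/195 (u = -236/1 + 149/((-15*(-13))) = -236*1 + 149/195 = -236 + 149*(1/195) = -236 + 149/195 = -45871/195 ≈ -235.24)
X(U, q) = sqrt(U + q)
(-394 + u)*X(7 - 1*5, 6) = (-394 - 45871/195)*sqrt((7 - 1*5) + 6) = -122701*sqrt((7 - 5) + 6)/195 = -122701*sqrt(2 + 6)/195 = -245402*sqrt(2)/195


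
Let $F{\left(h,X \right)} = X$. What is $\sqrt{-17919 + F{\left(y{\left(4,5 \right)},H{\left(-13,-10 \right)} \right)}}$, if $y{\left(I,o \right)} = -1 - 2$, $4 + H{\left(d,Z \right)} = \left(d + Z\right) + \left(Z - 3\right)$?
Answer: $i \sqrt{17959} \approx 134.01 i$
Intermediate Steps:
$H{\left(d,Z \right)} = -7 + d + 2 Z$ ($H{\left(d,Z \right)} = -4 + \left(\left(d + Z\right) + \left(Z - 3\right)\right) = -4 + \left(\left(Z + d\right) + \left(-3 + Z\right)\right) = -4 + \left(-3 + d + 2 Z\right) = -7 + d + 2 Z$)
$y{\left(I,o \right)} = -3$ ($y{\left(I,o \right)} = -1 - 2 = -3$)
$\sqrt{-17919 + F{\left(y{\left(4,5 \right)},H{\left(-13,-10 \right)} \right)}} = \sqrt{-17919 - 40} = \sqrt{-17959} = i \sqrt{17959}$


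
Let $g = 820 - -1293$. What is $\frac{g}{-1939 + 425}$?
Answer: $- \frac{2113}{1514} \approx -1.3956$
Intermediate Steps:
$g = 2113$ ($g = 820 + 1293 = 2113$)
$\frac{g}{-1939 + 425} = \frac{2113}{-1939 + 425} = \frac{2113}{-1514} = 2113 \left(- \frac{1}{1514}\right) = - \frac{2113}{1514}$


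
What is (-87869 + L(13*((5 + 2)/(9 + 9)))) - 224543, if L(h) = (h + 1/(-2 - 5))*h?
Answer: -101213441/324 ≈ -3.1239e+5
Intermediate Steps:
L(h) = h*(-⅐ + h) (L(h) = (h + 1/(-7))*h = (h - ⅐)*h = (-⅐ + h)*h = h*(-⅐ + h))
(-87869 + L(13*((5 + 2)/(9 + 9)))) - 224543 = (-87869 + (13*((5 + 2)/(9 + 9)))*(-⅐ + 13*((5 + 2)/(9 + 9)))) - 224543 = (-87869 + (13*(7/18))*(-⅐ + 13*(7/18))) - 224543 = (-87869 + 91*(-⅐ + 91/18)/18) - 224543 = (-87869 + (91/18)*(619/126)) - 224543 = (-87869 + 8047/324) - 224543 = -28461509/324 - 224543 = -101213441/324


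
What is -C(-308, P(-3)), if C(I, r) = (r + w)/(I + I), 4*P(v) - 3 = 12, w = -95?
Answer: -365/2464 ≈ -0.14813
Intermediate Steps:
P(v) = 15/4 (P(v) = ¾ + (¼)*12 = ¾ + 3 = 15/4)
C(I, r) = (-95 + r)/(2*I) (C(I, r) = (r - 95)/(I + I) = (-95 + r)/((2*I)) = (-95 + r)*(1/(2*I)) = (-95 + r)/(2*I))
-C(-308, P(-3)) = -(-95 + 15/4)/(2*(-308)) = -(-1)*(-365)/(2*308*4) = -1*365/2464 = -365/2464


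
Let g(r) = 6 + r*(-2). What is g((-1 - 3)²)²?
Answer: 676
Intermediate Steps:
g(r) = 6 - 2*r
g((-1 - 3)²)² = (6 - 2*(-1 - 3)²)² = (6 - 2*(-4)²)² = (6 - 2*16)² = (6 - 32)² = (-26)² = 676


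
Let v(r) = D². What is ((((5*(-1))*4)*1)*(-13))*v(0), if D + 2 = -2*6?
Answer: 50960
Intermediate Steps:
D = -14 (D = -2 - 2*6 = -2 - 12 = -14)
v(r) = 196 (v(r) = (-14)² = 196)
((((5*(-1))*4)*1)*(-13))*v(0) = ((((5*(-1))*4)*1)*(-13))*196 = ((-5*4*1)*(-13))*196 = (-20*1*(-13))*196 = -20*(-13)*196 = 260*196 = 50960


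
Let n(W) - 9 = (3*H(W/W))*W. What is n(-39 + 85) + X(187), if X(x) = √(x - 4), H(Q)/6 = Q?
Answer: 837 + √183 ≈ 850.53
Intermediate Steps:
H(Q) = 6*Q
X(x) = √(-4 + x)
n(W) = 9 + 18*W (n(W) = 9 + (3*(6*(W/W)))*W = 9 + (3*(6*1))*W = 9 + (3*6)*W = 9 + 18*W)
n(-39 + 85) + X(187) = (9 + 18*(-39 + 85)) + √(-4 + 187) = (9 + 18*46) + √183 = (9 + 828) + √183 = 837 + √183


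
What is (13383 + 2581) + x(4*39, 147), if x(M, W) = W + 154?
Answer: 16265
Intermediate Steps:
x(M, W) = 154 + W
(13383 + 2581) + x(4*39, 147) = (13383 + 2581) + (154 + 147) = 15964 + 301 = 16265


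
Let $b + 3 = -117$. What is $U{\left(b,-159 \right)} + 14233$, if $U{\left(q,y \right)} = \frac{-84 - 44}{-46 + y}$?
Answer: $\frac{2917893}{205} \approx 14234.0$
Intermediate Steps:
$b = -120$ ($b = -3 - 117 = -120$)
$U{\left(q,y \right)} = - \frac{128}{-46 + y}$
$U{\left(b,-159 \right)} + 14233 = - \frac{128}{-46 - 159} + 14233 = - \frac{128}{-205} + 14233 = \left(-128\right) \left(- \frac{1}{205}\right) + 14233 = \frac{128}{205} + 14233 = \frac{2917893}{205}$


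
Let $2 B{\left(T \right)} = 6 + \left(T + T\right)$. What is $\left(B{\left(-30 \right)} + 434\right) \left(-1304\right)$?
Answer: $-530728$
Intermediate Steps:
$B{\left(T \right)} = 3 + T$ ($B{\left(T \right)} = \frac{6 + \left(T + T\right)}{2} = \frac{6 + 2 T}{2} = 3 + T$)
$\left(B{\left(-30 \right)} + 434\right) \left(-1304\right) = \left(\left(3 - 30\right) + 434\right) \left(-1304\right) = \left(-27 + 434\right) \left(-1304\right) = 407 \left(-1304\right) = -530728$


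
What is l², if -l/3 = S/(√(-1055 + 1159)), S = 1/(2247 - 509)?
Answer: 9/314146976 ≈ 2.8649e-8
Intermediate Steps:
S = 1/1738 ≈ 0.00057537
l = -3*√26/90376 (l = -3/(1738*(√(-1055 + 1159))) = -3/(1738*(√104)) = -3/(1738*(2*√26)) = -3*√26/52/1738 = -3*√26/90376 ≈ -0.00016926)
l² = (-3*√26/90376)² = 9/314146976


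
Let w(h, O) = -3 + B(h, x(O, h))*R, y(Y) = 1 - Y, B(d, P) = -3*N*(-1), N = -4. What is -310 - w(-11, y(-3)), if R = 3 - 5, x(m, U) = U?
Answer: -331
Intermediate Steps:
B(d, P) = -12 (B(d, P) = -3*(-4)*(-1) = 12*(-1) = -12)
R = -2
w(h, O) = 21 (w(h, O) = -3 - 12*(-2) = -3 + 24 = 21)
-310 - w(-11, y(-3)) = -310 - 1*21 = -310 - 21 = -331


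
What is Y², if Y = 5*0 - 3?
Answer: 9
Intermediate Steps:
Y = -3 (Y = 0 - 3 = -3)
Y² = (-3)² = 9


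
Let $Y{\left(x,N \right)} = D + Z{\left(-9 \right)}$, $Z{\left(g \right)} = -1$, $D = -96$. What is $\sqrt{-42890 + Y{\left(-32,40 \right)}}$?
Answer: $i \sqrt{42987} \approx 207.33 i$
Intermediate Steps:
$Y{\left(x,N \right)} = -97$ ($Y{\left(x,N \right)} = -96 - 1 = -97$)
$\sqrt{-42890 + Y{\left(-32,40 \right)}} = \sqrt{-42890 - 97} = \sqrt{-42987} = i \sqrt{42987}$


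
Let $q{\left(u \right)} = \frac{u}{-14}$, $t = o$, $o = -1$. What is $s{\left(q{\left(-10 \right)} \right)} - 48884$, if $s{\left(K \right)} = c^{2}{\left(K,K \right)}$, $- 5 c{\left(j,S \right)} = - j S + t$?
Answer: $- \frac{2934256624}{60025} \approx -48884.0$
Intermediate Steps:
$t = -1$
$c{\left(j,S \right)} = \frac{1}{5} + \frac{S j}{5}$ ($c{\left(j,S \right)} = - \frac{- j S - 1}{5} = - \frac{- S j - 1}{5} = - \frac{-1 - S j}{5} = \frac{1}{5} + \frac{S j}{5}$)
$q{\left(u \right)} = - \frac{u}{14}$ ($q{\left(u \right)} = u \left(- \frac{1}{14}\right) = - \frac{u}{14}$)
$s{\left(K \right)} = \left(\frac{1}{5} + \frac{K^{2}}{5}\right)^{2}$ ($s{\left(K \right)} = \left(\frac{1}{5} + \frac{K K}{5}\right)^{2} = \left(\frac{1}{5} + \frac{K^{2}}{5}\right)^{2}$)
$s{\left(q{\left(-10 \right)} \right)} - 48884 = \frac{\left(1 + \left(\left(- \frac{1}{14}\right) \left(-10\right)\right)^{2}\right)^{2}}{25} - 48884 = \frac{\left(1 + \left(\frac{5}{7}\right)^{2}\right)^{2}}{25} - 48884 = \frac{\left(1 + \frac{25}{49}\right)^{2}}{25} - 48884 = \frac{\left(\frac{74}{49}\right)^{2}}{25} - 48884 = \frac{1}{25} \cdot \frac{5476}{2401} - 48884 = \frac{5476}{60025} - 48884 = - \frac{2934256624}{60025}$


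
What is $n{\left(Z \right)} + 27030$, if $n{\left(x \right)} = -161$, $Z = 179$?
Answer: $26869$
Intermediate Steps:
$n{\left(Z \right)} + 27030 = -161 + 27030 = 26869$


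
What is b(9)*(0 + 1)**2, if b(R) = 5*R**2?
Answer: 405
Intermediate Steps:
b(9)*(0 + 1)**2 = (5*9**2)*(0 + 1)**2 = (5*81)*1**2 = 405*1 = 405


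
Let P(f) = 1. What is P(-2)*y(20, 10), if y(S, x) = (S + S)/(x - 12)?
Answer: -20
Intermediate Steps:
y(S, x) = 2*S/(-12 + x) (y(S, x) = (2*S)/(-12 + x) = 2*S/(-12 + x))
P(-2)*y(20, 10) = 1*(2*20/(-12 + 10)) = 1*(2*20/(-2)) = 1*(2*20*(-1/2)) = 1*(-20) = -20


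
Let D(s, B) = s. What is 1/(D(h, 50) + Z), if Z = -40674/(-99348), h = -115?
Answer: -16558/1897391 ≈ -0.0087267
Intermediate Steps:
Z = 6779/16558 (Z = -40674*(-1/99348) = 6779/16558 ≈ 0.40941)
1/(D(h, 50) + Z) = 1/(-115 + 6779/16558) = 1/(-1897391/16558) = -16558/1897391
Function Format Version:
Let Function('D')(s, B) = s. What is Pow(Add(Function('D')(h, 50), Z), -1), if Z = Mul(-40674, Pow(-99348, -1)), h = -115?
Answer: Rational(-16558, 1897391) ≈ -0.0087267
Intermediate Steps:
Z = Rational(6779, 16558) (Z = Mul(-40674, Rational(-1, 99348)) = Rational(6779, 16558) ≈ 0.40941)
Pow(Add(Function('D')(h, 50), Z), -1) = Pow(Add(-115, Rational(6779, 16558)), -1) = Pow(Rational(-1897391, 16558), -1) = Rational(-16558, 1897391)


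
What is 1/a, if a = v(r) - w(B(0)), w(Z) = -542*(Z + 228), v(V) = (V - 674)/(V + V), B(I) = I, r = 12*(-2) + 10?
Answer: 7/865204 ≈ 8.0906e-6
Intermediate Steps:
r = -14 (r = -24 + 10 = -14)
v(V) = (-674 + V)/(2*V) (v(V) = (-674 + V)/((2*V)) = (-674 + V)*(1/(2*V)) = (-674 + V)/(2*V))
w(Z) = -123576 - 542*Z (w(Z) = -542*(228 + Z) = -123576 - 542*Z)
a = 865204/7 (a = (½)*(-674 - 14)/(-14) - (-123576 - 542*0) = (½)*(-1/14)*(-688) - (-123576 + 0) = 172/7 - 1*(-123576) = 172/7 + 123576 = 865204/7 ≈ 1.2360e+5)
1/a = 1/(865204/7) = 7/865204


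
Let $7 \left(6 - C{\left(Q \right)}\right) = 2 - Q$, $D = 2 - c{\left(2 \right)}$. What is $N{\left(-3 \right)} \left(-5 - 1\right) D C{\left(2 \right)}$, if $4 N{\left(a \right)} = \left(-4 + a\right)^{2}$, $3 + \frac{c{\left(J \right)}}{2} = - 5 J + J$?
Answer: $-10584$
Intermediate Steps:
$c{\left(J \right)} = -6 - 8 J$ ($c{\left(J \right)} = -6 + 2 \left(- 5 J + J\right) = -6 + 2 \left(- 4 J\right) = -6 - 8 J$)
$N{\left(a \right)} = \frac{\left(-4 + a\right)^{2}}{4}$
$D = 24$ ($D = 2 - \left(-6 - 16\right) = 2 - -22 = 2 + 22 = 24$)
$C{\left(Q \right)} = \frac{40}{7} + \frac{Q}{7}$ ($C{\left(Q \right)} = 6 - \frac{2 - Q}{7} = 6 + \left(- \frac{2}{7} + \frac{Q}{7}\right) = \frac{40}{7} + \frac{Q}{7}$)
$N{\left(-3 \right)} \left(-5 - 1\right) D C{\left(2 \right)} = \frac{\left(-4 - 3\right)^{2}}{4} \left(-5 - 1\right) 24 \left(\frac{40}{7} + \frac{1}{7} \cdot 2\right) = \frac{\left(-7\right)^{2}}{4} \left(-6\right) 24 \left(\frac{40}{7} + \frac{2}{7}\right) = \frac{1}{4} \cdot 49 \left(-6\right) 24 \cdot 6 = \frac{49}{4} \left(-6\right) 24 \cdot 6 = \left(- \frac{147}{2}\right) 24 \cdot 6 = \left(-1764\right) 6 = -10584$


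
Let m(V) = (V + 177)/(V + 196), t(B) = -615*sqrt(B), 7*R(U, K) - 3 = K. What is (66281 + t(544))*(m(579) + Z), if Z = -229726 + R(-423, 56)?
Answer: -82600212899773/5425 + 613136566236*sqrt(34)/1085 ≈ -1.1931e+10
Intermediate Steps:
R(U, K) = 3/7 + K/7
Z = -1608023/7 (Z = -229726 + (3/7 + (1/7)*56) = -229726 + (3/7 + 8) = -229726 + 59/7 = -1608023/7 ≈ -2.2972e+5)
m(V) = (177 + V)/(196 + V)
(66281 + t(544))*(m(579) + Z) = (66281 - 2460*sqrt(34))*((177 + 579)/(196 + 579) - 1608023/7) = (66281 - 2460*sqrt(34))*(756/775 - 1608023/7) = (66281 - 2460*sqrt(34))*(-1246212533/5425) = -82600212899773/5425 + 613136566236*sqrt(34)/1085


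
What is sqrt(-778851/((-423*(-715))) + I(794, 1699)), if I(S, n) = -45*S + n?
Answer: I*sqrt(38433981169870)/33605 ≈ 184.48*I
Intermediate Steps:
I(S, n) = n - 45*S
sqrt(-778851/((-423*(-715))) + I(794, 1699)) = sqrt(-778851/((-423*(-715))) + (1699 - 45*794)) = sqrt(-778851/302445 + (1699 - 35730)) = sqrt(-778851*1/302445 - 34031) = sqrt(-86539/33605 - 34031) = sqrt(-1143698294/33605) = I*sqrt(38433981169870)/33605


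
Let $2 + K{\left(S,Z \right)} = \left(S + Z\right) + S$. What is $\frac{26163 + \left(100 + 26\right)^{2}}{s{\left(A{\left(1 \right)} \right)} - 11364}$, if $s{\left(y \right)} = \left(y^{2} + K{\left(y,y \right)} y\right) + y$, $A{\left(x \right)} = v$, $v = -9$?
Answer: $- \frac{14013}{3677} \approx -3.811$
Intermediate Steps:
$K{\left(S,Z \right)} = -2 + Z + 2 S$ ($K{\left(S,Z \right)} = -2 + \left(\left(S + Z\right) + S\right) = -2 + \left(Z + 2 S\right) = -2 + Z + 2 S$)
$A{\left(x \right)} = -9$
$s{\left(y \right)} = y + y^{2} + y \left(-2 + 3 y\right)$ ($s{\left(y \right)} = \left(y^{2} + \left(-2 + y + 2 y\right) y\right) + y = \left(y^{2} + \left(-2 + 3 y\right) y\right) + y = \left(y^{2} + y \left(-2 + 3 y\right)\right) + y = y + y^{2} + y \left(-2 + 3 y\right)$)
$\frac{26163 + \left(100 + 26\right)^{2}}{s{\left(A{\left(1 \right)} \right)} - 11364} = \frac{26163 + \left(100 + 26\right)^{2}}{- 9 \left(-1 + 4 \left(-9\right)\right) - 11364} = \frac{26163 + 126^{2}}{- 9 \left(-1 - 36\right) - 11364} = \frac{26163 + 15876}{\left(-9\right) \left(-37\right) - 11364} = \frac{42039}{333 - 11364} = \frac{42039}{-11031} = 42039 \left(- \frac{1}{11031}\right) = - \frac{14013}{3677}$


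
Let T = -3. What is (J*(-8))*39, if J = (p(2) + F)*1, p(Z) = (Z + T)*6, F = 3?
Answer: 936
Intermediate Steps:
p(Z) = -18 + 6*Z (p(Z) = (Z - 3)*6 = (-3 + Z)*6 = -18 + 6*Z)
J = -3 (J = ((-18 + 6*2) + 3)*1 = ((-18 + 12) + 3)*1 = (-6 + 3)*1 = -3*1 = -3)
(J*(-8))*39 = -3*(-8)*39 = 24*39 = 936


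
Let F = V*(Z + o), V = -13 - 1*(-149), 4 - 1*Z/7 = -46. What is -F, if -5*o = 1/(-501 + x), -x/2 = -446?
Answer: -5473992/115 ≈ -47600.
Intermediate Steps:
x = 892 (x = -2*(-446) = 892)
Z = 350 (Z = 28 - 7*(-46) = 28 + 322 = 350)
V = 136 (V = -13 + 149 = 136)
o = -1/1955 (o = -1/(5*(-501 + 892)) = -⅕/391 = -⅕*1/391 = -1/1955 ≈ -0.00051151)
F = 5473992/115 (F = 136*(350 - 1/1955) = 136*(684249/1955) = 5473992/115 ≈ 47600.)
-F = -1*5473992/115 = -5473992/115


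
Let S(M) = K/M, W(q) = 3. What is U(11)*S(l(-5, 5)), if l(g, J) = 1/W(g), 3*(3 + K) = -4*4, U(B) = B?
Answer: -275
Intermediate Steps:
K = -25/3 (K = -3 + (-4*4)/3 = -3 + (⅓)*(-16) = -3 - 16/3 = -25/3 ≈ -8.3333)
l(g, J) = ⅓ (l(g, J) = 1/3 = ⅓)
S(M) = -25/(3*M)
U(11)*S(l(-5, 5)) = 11*(-25/(3*⅓)) = 11*(-25/3*3) = 11*(-25) = -275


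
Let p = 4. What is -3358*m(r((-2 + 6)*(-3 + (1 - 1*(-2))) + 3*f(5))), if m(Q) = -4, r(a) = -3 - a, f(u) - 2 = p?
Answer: 13432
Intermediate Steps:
f(u) = 6 (f(u) = 2 + 4 = 6)
-3358*m(r((-2 + 6)*(-3 + (1 - 1*(-2))) + 3*f(5))) = -3358*(-4) = 13432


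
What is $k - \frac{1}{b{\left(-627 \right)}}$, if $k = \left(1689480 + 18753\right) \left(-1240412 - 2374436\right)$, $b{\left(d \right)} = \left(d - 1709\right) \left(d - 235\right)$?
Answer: $- \frac{12434182923205337089}{2013632} \approx -6.175 \cdot 10^{12}$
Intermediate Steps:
$b{\left(d \right)} = \left(-1709 + d\right) \left(-235 + d\right)$
$k = -6175002643584$ ($k = 1708233 \left(-3614848\right) = -6175002643584$)
$k - \frac{1}{b{\left(-627 \right)}} = -6175002643584 - \frac{1}{401615 + \left(-627\right)^{2} - -1218888} = -6175002643584 - \frac{1}{401615 + 393129 + 1218888} = -6175002643584 - \frac{1}{2013632} = - \frac{12434182923205337089}{2013632}$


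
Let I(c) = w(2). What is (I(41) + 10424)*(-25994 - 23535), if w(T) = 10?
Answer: -516785586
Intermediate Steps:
I(c) = 10
(I(41) + 10424)*(-25994 - 23535) = (10 + 10424)*(-25994 - 23535) = 10434*(-49529) = -516785586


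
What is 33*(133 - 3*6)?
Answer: 3795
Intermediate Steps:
33*(133 - 3*6) = 33*(133 - 18) = 33*115 = 3795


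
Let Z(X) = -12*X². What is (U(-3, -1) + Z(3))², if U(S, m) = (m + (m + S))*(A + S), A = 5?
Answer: 13924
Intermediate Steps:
U(S, m) = (5 + S)*(S + 2*m) (U(S, m) = (m + (m + S))*(5 + S) = (m + (S + m))*(5 + S) = (S + 2*m)*(5 + S) = (5 + S)*(S + 2*m))
(U(-3, -1) + Z(3))² = (((-3)² + 5*(-3) + 10*(-1) + 2*(-3)*(-1)) - 12*3²)² = ((9 - 15 - 10 + 6) - 12*9)² = (-10 - 108)² = (-118)² = 13924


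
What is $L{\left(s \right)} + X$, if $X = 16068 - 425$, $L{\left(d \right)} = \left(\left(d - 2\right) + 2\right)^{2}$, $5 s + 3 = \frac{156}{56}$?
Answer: $\frac{76650709}{4900} \approx 15643.0$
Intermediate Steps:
$s = - \frac{3}{70}$ ($s = - \frac{3}{5} + \frac{156 \cdot \frac{1}{56}}{5} = - \frac{3}{5} + \frac{1}{5} \cdot \frac{39}{14} = - \frac{3}{5} + \frac{39}{70} = - \frac{3}{70} \approx -0.042857$)
$L{\left(d \right)} = d^{2}$ ($L{\left(d \right)} = \left(\left(-2 + d\right) + 2\right)^{2} = d^{2}$)
$X = 15643$
$L{\left(s \right)} + X = \left(- \frac{3}{70}\right)^{2} + 15643 = \frac{9}{4900} + 15643 = \frac{76650709}{4900}$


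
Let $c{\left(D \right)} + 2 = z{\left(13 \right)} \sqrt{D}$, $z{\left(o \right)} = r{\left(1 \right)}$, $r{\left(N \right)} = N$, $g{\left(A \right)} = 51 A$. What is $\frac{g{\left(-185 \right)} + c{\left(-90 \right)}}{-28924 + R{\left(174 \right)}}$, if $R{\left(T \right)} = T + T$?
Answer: $\frac{9437}{28576} - \frac{3 i \sqrt{10}}{28576} \approx 0.33024 - 0.00033199 i$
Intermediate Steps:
$z{\left(o \right)} = 1$
$R{\left(T \right)} = 2 T$
$c{\left(D \right)} = -2 + \sqrt{D}$ ($c{\left(D \right)} = -2 + 1 \sqrt{D} = -2 + \sqrt{D}$)
$\frac{g{\left(-185 \right)} + c{\left(-90 \right)}}{-28924 + R{\left(174 \right)}} = \frac{51 \left(-185\right) - \left(2 - \sqrt{-90}\right)}{-28924 + 2 \cdot 174} = \frac{-9435 - \left(2 - 3 i \sqrt{10}\right)}{-28924 + 348} = \frac{-9437 + 3 i \sqrt{10}}{-28576} = \left(-9437 + 3 i \sqrt{10}\right) \left(- \frac{1}{28576}\right) = \frac{9437}{28576} - \frac{3 i \sqrt{10}}{28576}$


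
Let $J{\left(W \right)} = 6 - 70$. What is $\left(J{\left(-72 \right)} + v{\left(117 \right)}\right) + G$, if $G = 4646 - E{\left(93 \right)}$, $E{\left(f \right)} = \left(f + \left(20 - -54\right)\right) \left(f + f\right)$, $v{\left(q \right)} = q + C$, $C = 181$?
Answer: $-26182$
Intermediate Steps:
$v{\left(q \right)} = 181 + q$ ($v{\left(q \right)} = q + 181 = 181 + q$)
$E{\left(f \right)} = 2 f \left(74 + f\right)$ ($E{\left(f \right)} = \left(f + \left(20 + 54\right)\right) 2 f = \left(f + 74\right) 2 f = \left(74 + f\right) 2 f = 2 f \left(74 + f\right)$)
$J{\left(W \right)} = -64$ ($J{\left(W \right)} = 6 - 70 = -64$)
$G = -26416$ ($G = 4646 - 2 \cdot 93 \left(74 + 93\right) = 4646 - 2 \cdot 93 \cdot 167 = 4646 - 31062 = -26416$)
$\left(J{\left(-72 \right)} + v{\left(117 \right)}\right) + G = \left(-64 + \left(181 + 117\right)\right) - 26416 = \left(-64 + 298\right) - 26416 = 234 - 26416 = -26182$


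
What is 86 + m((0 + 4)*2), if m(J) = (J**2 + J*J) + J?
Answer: 222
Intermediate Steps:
m(J) = J + 2*J**2 (m(J) = (J**2 + J**2) + J = 2*J**2 + J = J + 2*J**2)
86 + m((0 + 4)*2) = 86 + ((0 + 4)*2)*(1 + 2*((0 + 4)*2)) = 86 + (4*2)*(1 + 2*(4*2)) = 86 + 8*(1 + 2*8) = 86 + 8*(1 + 16) = 86 + 8*17 = 86 + 136 = 222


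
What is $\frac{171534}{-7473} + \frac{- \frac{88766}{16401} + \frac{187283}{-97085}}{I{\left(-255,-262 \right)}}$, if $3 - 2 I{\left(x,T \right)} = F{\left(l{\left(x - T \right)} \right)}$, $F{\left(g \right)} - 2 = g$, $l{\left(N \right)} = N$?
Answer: $- \frac{244013575272227}{11899191278205} \approx -20.507$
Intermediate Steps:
$F{\left(g \right)} = 2 + g$
$I{\left(x,T \right)} = \frac{1}{2} + \frac{T}{2} - \frac{x}{2}$ ($I{\left(x,T \right)} = \frac{3}{2} - \frac{2 - \left(T - x\right)}{2} = \frac{3}{2} - \frac{2 + x - T}{2} = \frac{3}{2} - \left(1 + \frac{x}{2} - \frac{T}{2}\right) = \frac{1}{2} + \frac{T}{2} - \frac{x}{2}$)
$\frac{171534}{-7473} + \frac{- \frac{88766}{16401} + \frac{187283}{-97085}}{I{\left(-255,-262 \right)}} = \frac{171534}{-7473} + \frac{- \frac{88766}{16401} + \frac{187283}{-97085}}{\frac{1}{2} + \frac{1}{2} \left(-262\right) - - \frac{255}{2}} = 171534 \left(- \frac{1}{7473}\right) + \frac{\left(-88766\right) \frac{1}{16401} + 187283 \left(- \frac{1}{97085}\right)}{\frac{1}{2} - 131 + \frac{255}{2}} = - \frac{57178}{2491} + \frac{- \frac{88766}{16401} - \frac{187283}{97085}}{-3} = - \frac{57178}{2491} - - \frac{11689475593}{4776873255} = - \frac{57178}{2491} + \frac{11689475593}{4776873255} = - \frac{244013575272227}{11899191278205}$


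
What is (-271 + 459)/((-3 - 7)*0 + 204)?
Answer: 47/51 ≈ 0.92157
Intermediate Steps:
(-271 + 459)/((-3 - 7)*0 + 204) = 188/(-10*0 + 204) = 188/(0 + 204) = 188/204 = 188*(1/204) = 47/51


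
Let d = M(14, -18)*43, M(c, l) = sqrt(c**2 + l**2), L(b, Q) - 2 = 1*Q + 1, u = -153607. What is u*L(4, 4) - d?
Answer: -1075249 - 86*sqrt(130) ≈ -1.0762e+6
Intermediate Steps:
L(b, Q) = 3 + Q (L(b, Q) = 2 + (1*Q + 1) = 2 + (Q + 1) = 2 + (1 + Q) = 3 + Q)
d = 86*sqrt(130) (d = sqrt(14**2 + (-18)**2)*43 = sqrt(196 + 324)*43 = sqrt(520)*43 = (2*sqrt(130))*43 = 86*sqrt(130) ≈ 980.55)
u*L(4, 4) - d = -153607*(3 + 4) - 86*sqrt(130) = -153607*7 - 86*sqrt(130) = -1075249 - 86*sqrt(130)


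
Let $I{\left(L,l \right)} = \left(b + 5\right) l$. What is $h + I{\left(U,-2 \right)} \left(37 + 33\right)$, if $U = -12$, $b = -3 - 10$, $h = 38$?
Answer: $1158$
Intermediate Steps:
$b = -13$ ($b = -3 - 10 = -13$)
$I{\left(L,l \right)} = - 8 l$ ($I{\left(L,l \right)} = \left(-13 + 5\right) l = - 8 l$)
$h + I{\left(U,-2 \right)} \left(37 + 33\right) = 38 + \left(-8\right) \left(-2\right) \left(37 + 33\right) = 38 + 16 \cdot 70 = 38 + 1120 = 1158$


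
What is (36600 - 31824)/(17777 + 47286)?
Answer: 4776/65063 ≈ 0.073406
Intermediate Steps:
(36600 - 31824)/(17777 + 47286) = 4776/65063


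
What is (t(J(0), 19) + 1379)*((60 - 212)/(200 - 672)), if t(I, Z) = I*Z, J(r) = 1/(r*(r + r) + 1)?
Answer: 26562/59 ≈ 450.20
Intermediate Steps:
J(r) = 1/(1 + 2*r²) (J(r) = 1/(r*(2*r) + 1) = 1/(2*r² + 1) = 1/(1 + 2*r²))
(t(J(0), 19) + 1379)*((60 - 212)/(200 - 672)) = (19/(1 + 2*0²) + 1379)*((60 - 212)/(200 - 672)) = (19/(1 + 2*0) + 1379)*(-152/(-472)) = (19/(1 + 0) + 1379)*(-152*(-1/472)) = (19/1 + 1379)*(19/59) = (1*19 + 1379)*(19/59) = (19 + 1379)*(19/59) = 1398*(19/59) = 26562/59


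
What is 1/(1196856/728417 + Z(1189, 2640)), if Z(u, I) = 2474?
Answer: 728417/1803300514 ≈ 0.00040394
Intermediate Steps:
1/(1196856/728417 + Z(1189, 2640)) = 1/(1196856/728417 + 2474) = 1/(1803300514/728417) = 728417/1803300514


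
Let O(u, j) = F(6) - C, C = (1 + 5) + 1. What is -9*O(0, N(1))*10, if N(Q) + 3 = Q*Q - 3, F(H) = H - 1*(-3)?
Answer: -180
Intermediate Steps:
F(H) = 3 + H (F(H) = H + 3 = 3 + H)
C = 7 (C = 6 + 1 = 7)
N(Q) = -6 + Q² (N(Q) = -3 + (Q*Q - 3) = -3 + (Q² - 3) = -3 + (-3 + Q²) = -6 + Q²)
O(u, j) = 2 (O(u, j) = (3 + 6) - 1*7 = 9 - 7 = 2)
-9*O(0, N(1))*10 = -9*2*10 = -18*10 = -1*180 = -180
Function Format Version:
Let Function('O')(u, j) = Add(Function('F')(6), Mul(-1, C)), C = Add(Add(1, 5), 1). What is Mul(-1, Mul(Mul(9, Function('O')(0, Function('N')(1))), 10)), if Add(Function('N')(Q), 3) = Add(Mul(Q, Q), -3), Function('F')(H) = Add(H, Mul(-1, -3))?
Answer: -180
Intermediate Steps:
Function('F')(H) = Add(3, H) (Function('F')(H) = Add(H, 3) = Add(3, H))
C = 7 (C = Add(6, 1) = 7)
Function('N')(Q) = Add(-6, Pow(Q, 2)) (Function('N')(Q) = Add(-3, Add(Mul(Q, Q), -3)) = Add(-3, Add(Pow(Q, 2), -3)) = Add(-3, Add(-3, Pow(Q, 2))) = Add(-6, Pow(Q, 2)))
Function('O')(u, j) = 2 (Function('O')(u, j) = Add(Add(3, 6), Mul(-1, 7)) = Add(9, -7) = 2)
Mul(-1, Mul(Mul(9, Function('O')(0, Function('N')(1))), 10)) = Mul(-1, Mul(Mul(9, 2), 10)) = Mul(-1, Mul(18, 10)) = Mul(-1, 180) = -180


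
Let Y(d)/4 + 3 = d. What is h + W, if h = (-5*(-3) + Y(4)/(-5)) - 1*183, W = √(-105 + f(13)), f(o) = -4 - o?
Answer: -844/5 + I*√122 ≈ -168.8 + 11.045*I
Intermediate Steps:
Y(d) = -12 + 4*d
W = I*√122 (W = √(-105 + (-4 - 1*13)) = √(-105 + (-4 - 13)) = √(-105 - 17) = √(-122) = I*√122 ≈ 11.045*I)
h = -844/5 (h = (-5*(-3) + (-12 + 4*4)/(-5)) - 1*183 = (15 + (-12 + 16)*(-⅕)) - 183 = (15 + 4*(-⅕)) - 183 = (15 - ⅘) - 183 = 71/5 - 183 = -844/5 ≈ -168.80)
h + W = -844/5 + I*√122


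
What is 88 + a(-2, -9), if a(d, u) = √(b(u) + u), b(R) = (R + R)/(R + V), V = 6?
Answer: 88 + I*√3 ≈ 88.0 + 1.732*I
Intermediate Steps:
b(R) = 2*R/(6 + R) (b(R) = (R + R)/(R + 6) = (2*R)/(6 + R) = 2*R/(6 + R))
a(d, u) = √(u + 2*u/(6 + u)) (a(d, u) = √(2*u/(6 + u) + u) = √(u + 2*u/(6 + u)))
88 + a(-2, -9) = 88 + √(-9*(8 - 9)/(6 - 9)) = 88 + √(-9*(-1)/(-3)) = 88 + √(-9*(-⅓)*(-1)) = 88 + √(-3) = 88 + I*√3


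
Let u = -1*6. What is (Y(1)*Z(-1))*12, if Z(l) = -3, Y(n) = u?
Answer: 216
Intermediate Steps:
u = -6
Y(n) = -6
(Y(1)*Z(-1))*12 = -6*(-3)*12 = 18*12 = 216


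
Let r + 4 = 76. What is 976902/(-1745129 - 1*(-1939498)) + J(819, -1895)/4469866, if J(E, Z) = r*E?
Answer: 2189041293162/434401692277 ≈ 5.0392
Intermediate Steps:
r = 72 (r = -4 + 76 = 72)
J(E, Z) = 72*E
976902/(-1745129 - 1*(-1939498)) + J(819, -1895)/4469866 = 976902/(-1745129 - 1*(-1939498)) + (72*819)/4469866 = 976902/(-1745129 + 1939498) + 58968*(1/4469866) = 976902/194369 + 29484/2234933 = 2189041293162/434401692277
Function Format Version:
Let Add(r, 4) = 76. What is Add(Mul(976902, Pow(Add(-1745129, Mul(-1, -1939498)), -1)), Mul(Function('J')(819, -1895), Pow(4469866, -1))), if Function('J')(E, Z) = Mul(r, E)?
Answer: Rational(2189041293162, 434401692277) ≈ 5.0392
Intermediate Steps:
r = 72 (r = Add(-4, 76) = 72)
Function('J')(E, Z) = Mul(72, E)
Add(Mul(976902, Pow(Add(-1745129, Mul(-1, -1939498)), -1)), Mul(Function('J')(819, -1895), Pow(4469866, -1))) = Add(Mul(976902, Pow(Add(-1745129, Mul(-1, -1939498)), -1)), Mul(Mul(72, 819), Pow(4469866, -1))) = Add(Mul(976902, Pow(Add(-1745129, 1939498), -1)), Mul(58968, Rational(1, 4469866))) = Add(Mul(976902, Pow(194369, -1)), Rational(29484, 2234933)) = Add(Mul(976902, Rational(1, 194369)), Rational(29484, 2234933)) = Add(Rational(976902, 194369), Rational(29484, 2234933)) = Rational(2189041293162, 434401692277)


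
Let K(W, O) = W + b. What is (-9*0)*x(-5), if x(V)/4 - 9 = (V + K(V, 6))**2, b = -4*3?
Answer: 0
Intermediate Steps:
b = -12
K(W, O) = -12 + W (K(W, O) = W - 12 = -12 + W)
x(V) = 36 + 4*(-12 + 2*V)**2 (x(V) = 36 + 4*(V + (-12 + V))**2 = 36 + 4*(-12 + 2*V)**2)
(-9*0)*x(-5) = (-9*0)*(36 + 16*(-6 - 5)**2) = 0*(36 + 16*(-11)**2) = 0*(36 + 16*121) = 0*(36 + 1936) = 0*1972 = 0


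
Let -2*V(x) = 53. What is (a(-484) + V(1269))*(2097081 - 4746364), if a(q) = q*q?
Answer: -1241080464897/2 ≈ -6.2054e+11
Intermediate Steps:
V(x) = -53/2 (V(x) = -½*53 = -53/2)
a(q) = q²
(a(-484) + V(1269))*(2097081 - 4746364) = ((-484)² - 53/2)*(2097081 - 4746364) = (234256 - 53/2)*(-2649283) = (468459/2)*(-2649283) = -1241080464897/2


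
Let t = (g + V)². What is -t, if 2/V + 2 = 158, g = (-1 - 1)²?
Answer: -97969/6084 ≈ -16.103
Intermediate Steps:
g = 4 (g = (-2)² = 4)
V = 1/78 (V = 2/(-2 + 158) = 2/156 = 2*(1/156) = 1/78 ≈ 0.012821)
t = 97969/6084 (t = (4 + 1/78)² = (313/78)² = 97969/6084 ≈ 16.103)
-t = -1*97969/6084 = -97969/6084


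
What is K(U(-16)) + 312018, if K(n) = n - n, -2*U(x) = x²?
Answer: 312018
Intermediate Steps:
U(x) = -x²/2
K(n) = 0
K(U(-16)) + 312018 = 0 + 312018 = 312018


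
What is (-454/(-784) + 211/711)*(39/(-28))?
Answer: -3173417/2601312 ≈ -1.2199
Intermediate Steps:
(-454/(-784) + 211/711)*(39/(-28)) = (-454*(-1/784) + 211*(1/711))*(39*(-1/28)) = (227/392 + 211/711)*(-39/28) = (244109/278712)*(-39/28) = -3173417/2601312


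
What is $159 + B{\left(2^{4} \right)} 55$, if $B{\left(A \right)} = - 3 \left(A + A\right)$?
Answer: $-5121$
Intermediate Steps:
$B{\left(A \right)} = - 6 A$ ($B{\left(A \right)} = - 3 \cdot 2 A = - 6 A$)
$159 + B{\left(2^{4} \right)} 55 = 159 + - 6 \cdot 2^{4} \cdot 55 = 159 + \left(-6\right) 16 \cdot 55 = 159 - 5280 = -5121$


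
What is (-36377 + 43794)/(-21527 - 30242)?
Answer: -7417/51769 ≈ -0.14327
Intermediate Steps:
(-36377 + 43794)/(-21527 - 30242) = 7417/(-51769) = 7417*(-1/51769) = -7417/51769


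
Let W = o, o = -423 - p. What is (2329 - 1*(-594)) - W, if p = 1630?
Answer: 4976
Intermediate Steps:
o = -2053 (o = -423 - 1*1630 = -423 - 1630 = -2053)
W = -2053
(2329 - 1*(-594)) - W = (2329 - 1*(-594)) - 1*(-2053) = (2329 + 594) + 2053 = 2923 + 2053 = 4976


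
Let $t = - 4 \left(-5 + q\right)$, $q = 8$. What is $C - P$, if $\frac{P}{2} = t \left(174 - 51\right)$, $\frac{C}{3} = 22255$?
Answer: $69717$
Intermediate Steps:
$C = 66765$ ($C = 3 \cdot 22255 = 66765$)
$t = -12$ ($t = - 4 \left(-5 + 8\right) = \left(-4\right) 3 = -12$)
$P = -2952$ ($P = 2 \left(- 12 \left(174 - 51\right)\right) = 2 \left(\left(-12\right) 123\right) = 2 \left(-1476\right) = -2952$)
$C - P = 66765 - -2952 = 66765 + 2952 = 69717$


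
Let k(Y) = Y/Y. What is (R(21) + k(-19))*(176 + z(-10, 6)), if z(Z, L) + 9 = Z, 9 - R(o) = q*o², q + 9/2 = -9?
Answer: 1872539/2 ≈ 9.3627e+5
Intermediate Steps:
q = -27/2 (q = -9/2 - 9 = -27/2 ≈ -13.500)
R(o) = 9 + 27*o²/2 (R(o) = 9 - (-27)*o²/2 = 9 + 27*o²/2)
k(Y) = 1
z(Z, L) = -9 + Z
(R(21) + k(-19))*(176 + z(-10, 6)) = ((9 + (27/2)*21²) + 1)*(176 + (-9 - 10)) = ((9 + (27/2)*441) + 1)*(176 - 19) = ((9 + 11907/2) + 1)*157 = (11925/2 + 1)*157 = (11927/2)*157 = 1872539/2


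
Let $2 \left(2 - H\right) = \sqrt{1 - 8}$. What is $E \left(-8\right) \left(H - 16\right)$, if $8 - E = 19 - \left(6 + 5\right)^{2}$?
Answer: $12320 + 440 i \sqrt{7} \approx 12320.0 + 1164.1 i$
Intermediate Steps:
$H = 2 - \frac{i \sqrt{7}}{2}$ ($H = 2 - \frac{\sqrt{1 - 8}}{2} = 2 - \frac{\sqrt{-7}}{2} = 2 - \frac{i \sqrt{7}}{2} \approx 2.0 - 1.3229 i$)
$E = 110$ ($E = 8 - \left(19 - \left(6 + 5\right)^{2}\right) = 8 - \left(19 - 11^{2}\right) = 8 - \left(19 - 121\right) = 8 - -102 = 8 + 102 = 110$)
$E \left(-8\right) \left(H - 16\right) = 110 \left(-8\right) \left(\left(2 - \frac{i \sqrt{7}}{2}\right) - 16\right) = - 880 \left(-14 - \frac{i \sqrt{7}}{2}\right) = 12320 + 440 i \sqrt{7}$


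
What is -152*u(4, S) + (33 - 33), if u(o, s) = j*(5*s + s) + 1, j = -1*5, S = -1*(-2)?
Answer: 8968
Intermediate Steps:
S = 2
j = -5
u(o, s) = 1 - 30*s (u(o, s) = -5*(5*s + s) + 1 = -30*s + 1 = 1 - 30*s)
-152*u(4, S) + (33 - 33) = -152*(1 - 30*2) + (33 - 33) = -152*(1 - 60) + 0 = -152*(-59) + 0 = 8968 + 0 = 8968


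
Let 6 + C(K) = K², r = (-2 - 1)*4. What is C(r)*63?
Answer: 8694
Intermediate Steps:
r = -12 (r = -3*4 = -12)
C(K) = -6 + K²
C(r)*63 = (-6 + (-12)²)*63 = (-6 + 144)*63 = 138*63 = 8694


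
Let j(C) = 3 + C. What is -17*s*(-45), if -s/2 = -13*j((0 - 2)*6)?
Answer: -179010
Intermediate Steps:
s = -234 (s = -(-26)*(3 + (0 - 2)*6) = -(-26)*(3 - 2*6) = -(-26)*(3 - 12) = -(-26)*(-9) = -2*117 = -234)
-17*s*(-45) = -17*(-234)*(-45) = 3978*(-45) = -179010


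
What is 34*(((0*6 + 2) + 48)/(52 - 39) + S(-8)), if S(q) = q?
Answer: -1836/13 ≈ -141.23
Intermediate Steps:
34*(((0*6 + 2) + 48)/(52 - 39) + S(-8)) = 34*(((0*6 + 2) + 48)/(52 - 39) - 8) = 34*(((0 + 2) + 48)/13 - 8) = 34*((2 + 48)*(1/13) - 8) = 34*(50*(1/13) - 8) = 34*(50/13 - 8) = 34*(-54/13) = -1836/13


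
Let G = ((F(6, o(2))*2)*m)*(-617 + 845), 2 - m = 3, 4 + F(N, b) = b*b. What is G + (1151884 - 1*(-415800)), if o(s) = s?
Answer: 1567684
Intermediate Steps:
F(N, b) = -4 + b² (F(N, b) = -4 + b*b = -4 + b²)
m = -1 (m = 2 - 1*3 = 2 - 3 = -1)
G = 0 (G = (((-4 + 2²)*2)*(-1))*(-617 + 845) = (((-4 + 4)*2)*(-1))*228 = ((0*2)*(-1))*228 = (0*(-1))*228 = 0*228 = 0)
G + (1151884 - 1*(-415800)) = 0 + (1151884 - 1*(-415800)) = 0 + (1151884 + 415800) = 0 + 1567684 = 1567684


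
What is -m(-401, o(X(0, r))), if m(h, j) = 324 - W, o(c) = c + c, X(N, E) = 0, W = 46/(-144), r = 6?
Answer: -23351/72 ≈ -324.32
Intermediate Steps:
W = -23/72 (W = 46*(-1/144) = -23/72 ≈ -0.31944)
o(c) = 2*c
m(h, j) = 23351/72 (m(h, j) = 324 - 1*(-23/72) = 324 + 23/72 = 23351/72)
-m(-401, o(X(0, r))) = -1*23351/72 = -23351/72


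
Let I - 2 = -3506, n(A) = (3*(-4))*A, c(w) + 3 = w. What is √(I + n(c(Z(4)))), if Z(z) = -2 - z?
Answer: 2*I*√849 ≈ 58.275*I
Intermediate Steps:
c(w) = -3 + w
n(A) = -12*A
I = -3504 (I = 2 - 3506 = -3504)
√(I + n(c(Z(4)))) = √(-3504 - 12*(-3 + (-2 - 1*4))) = √(-3504 - 12*(-3 + (-2 - 4))) = √(-3504 - 12*(-3 - 6)) = √(-3504 - 12*(-9)) = √(-3504 + 108) = √(-3396) = 2*I*√849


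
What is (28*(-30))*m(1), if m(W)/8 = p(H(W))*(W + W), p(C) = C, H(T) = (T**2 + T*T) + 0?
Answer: -26880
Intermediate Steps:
H(T) = 2*T**2 (H(T) = (T**2 + T**2) + 0 = 2*T**2 + 0 = 2*T**2)
m(W) = 32*W**3 (m(W) = 8*((2*W**2)*(W + W)) = 8*((2*W**2)*(2*W)) = 8*(4*W**3) = 32*W**3)
(28*(-30))*m(1) = (28*(-30))*(32*1**3) = -26880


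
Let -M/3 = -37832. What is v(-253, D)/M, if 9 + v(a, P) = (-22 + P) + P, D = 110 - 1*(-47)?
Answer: 283/113496 ≈ 0.0024935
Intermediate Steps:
M = 113496 (M = -3*(-37832) = 113496)
D = 157 (D = 110 + 47 = 157)
v(a, P) = -31 + 2*P (v(a, P) = -9 + ((-22 + P) + P) = -9 + (-22 + 2*P) = -31 + 2*P)
v(-253, D)/M = (-31 + 2*157)/113496 = (-31 + 314)*(1/113496) = 283*(1/113496) = 283/113496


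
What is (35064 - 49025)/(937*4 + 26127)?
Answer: -13961/29875 ≈ -0.46731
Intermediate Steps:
(35064 - 49025)/(937*4 + 26127) = -13961/(3748 + 26127) = -13961/29875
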